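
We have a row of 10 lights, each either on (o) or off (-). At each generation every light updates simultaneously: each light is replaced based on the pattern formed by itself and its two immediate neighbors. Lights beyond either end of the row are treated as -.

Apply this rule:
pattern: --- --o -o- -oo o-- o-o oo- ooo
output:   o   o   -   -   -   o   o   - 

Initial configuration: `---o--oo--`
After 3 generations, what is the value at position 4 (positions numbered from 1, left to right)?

generation 1: ooo--o-o-o
generation 2: --o-o-o-o-
generation 3: oo-o-o-o--
position 4 holds o

o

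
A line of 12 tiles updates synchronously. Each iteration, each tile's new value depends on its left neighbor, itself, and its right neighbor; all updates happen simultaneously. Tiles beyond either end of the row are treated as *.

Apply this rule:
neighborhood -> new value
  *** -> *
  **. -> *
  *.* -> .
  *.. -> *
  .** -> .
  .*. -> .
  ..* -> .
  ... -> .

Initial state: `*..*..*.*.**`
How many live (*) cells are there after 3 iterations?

**..*......*
***..*......
****..*.....
count of *: 5

5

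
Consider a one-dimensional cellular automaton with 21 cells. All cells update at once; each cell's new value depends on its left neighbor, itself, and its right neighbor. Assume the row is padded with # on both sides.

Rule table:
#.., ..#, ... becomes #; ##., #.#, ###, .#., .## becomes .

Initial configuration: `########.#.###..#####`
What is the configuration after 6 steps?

..............##.....
##############..#####
..............##.....  (repeats step 1; period 2)
step 6: ##############..#####

##############..#####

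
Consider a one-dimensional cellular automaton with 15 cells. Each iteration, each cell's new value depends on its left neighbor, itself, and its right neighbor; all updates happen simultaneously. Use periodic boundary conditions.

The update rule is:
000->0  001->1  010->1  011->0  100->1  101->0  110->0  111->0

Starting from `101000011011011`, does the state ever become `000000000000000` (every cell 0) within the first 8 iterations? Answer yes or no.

001100100000000
010011110000000
111100001000000
000010011100001
100111100010011
011000010111100
100100110000010
111111001000110
iteration 8 is 111111001000110, still not uniform 0

no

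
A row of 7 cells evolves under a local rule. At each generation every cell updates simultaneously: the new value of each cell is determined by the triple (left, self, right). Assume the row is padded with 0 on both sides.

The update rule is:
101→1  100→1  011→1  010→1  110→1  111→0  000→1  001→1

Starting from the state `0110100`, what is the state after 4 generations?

generation 1: 1111111
generation 2: 1000001
generation 3: 1111111  (repeats generation 1; period 2)
generation 4: 1000001

1000001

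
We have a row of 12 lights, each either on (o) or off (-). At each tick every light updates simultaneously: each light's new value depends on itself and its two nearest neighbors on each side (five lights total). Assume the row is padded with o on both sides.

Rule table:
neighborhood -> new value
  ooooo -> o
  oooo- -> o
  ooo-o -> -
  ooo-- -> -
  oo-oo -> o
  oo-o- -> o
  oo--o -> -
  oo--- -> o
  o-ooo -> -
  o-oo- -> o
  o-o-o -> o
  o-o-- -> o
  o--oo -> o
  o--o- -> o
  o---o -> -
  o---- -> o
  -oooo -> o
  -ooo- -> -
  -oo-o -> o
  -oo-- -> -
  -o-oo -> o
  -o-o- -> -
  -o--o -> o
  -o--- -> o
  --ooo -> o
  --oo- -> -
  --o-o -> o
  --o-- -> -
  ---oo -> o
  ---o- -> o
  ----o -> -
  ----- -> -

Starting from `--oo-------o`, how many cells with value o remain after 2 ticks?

-o--oo----oo
oooo--oo-ooo
count of o: 9

9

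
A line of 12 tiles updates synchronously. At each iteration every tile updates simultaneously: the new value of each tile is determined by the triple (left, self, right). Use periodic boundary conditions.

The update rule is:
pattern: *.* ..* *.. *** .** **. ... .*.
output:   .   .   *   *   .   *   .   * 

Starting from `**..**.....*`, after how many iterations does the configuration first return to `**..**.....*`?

12

***..**.....
.***..**....
..***..**...
...***..**..
....***..**.
.....***..**
*.....***..*
**.....***..
.**.....***.
..**.....***
*..**.....**
**..**.....*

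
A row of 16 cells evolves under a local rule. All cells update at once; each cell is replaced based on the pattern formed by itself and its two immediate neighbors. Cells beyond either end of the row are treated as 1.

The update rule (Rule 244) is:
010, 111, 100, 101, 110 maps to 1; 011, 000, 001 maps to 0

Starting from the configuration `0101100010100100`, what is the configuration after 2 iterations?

1110110011110110
1111011001111011

1111011001111011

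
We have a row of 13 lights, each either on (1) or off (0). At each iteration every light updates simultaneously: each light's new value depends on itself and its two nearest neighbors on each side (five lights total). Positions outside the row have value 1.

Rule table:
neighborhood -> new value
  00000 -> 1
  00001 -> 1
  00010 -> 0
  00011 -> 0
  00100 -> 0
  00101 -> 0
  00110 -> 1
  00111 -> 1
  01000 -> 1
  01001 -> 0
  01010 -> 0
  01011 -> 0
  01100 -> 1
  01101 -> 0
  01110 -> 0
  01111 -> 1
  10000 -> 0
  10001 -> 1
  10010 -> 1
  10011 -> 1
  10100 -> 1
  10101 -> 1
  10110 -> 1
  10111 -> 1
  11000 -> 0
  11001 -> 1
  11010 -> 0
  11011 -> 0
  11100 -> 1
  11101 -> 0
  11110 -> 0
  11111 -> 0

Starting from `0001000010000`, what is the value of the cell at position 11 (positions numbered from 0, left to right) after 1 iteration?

1

iteration 1: 0100101001010
position 11 holds 1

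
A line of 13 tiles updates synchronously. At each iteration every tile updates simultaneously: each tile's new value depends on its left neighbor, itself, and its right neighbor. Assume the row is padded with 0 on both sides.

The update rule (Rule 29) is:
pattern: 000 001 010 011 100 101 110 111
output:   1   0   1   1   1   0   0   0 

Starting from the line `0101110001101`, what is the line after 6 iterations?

0101001101001
0101101001101
0101001101001  (repeats iteration 1; period 2)
iteration 6: 0101101001101

0101101001101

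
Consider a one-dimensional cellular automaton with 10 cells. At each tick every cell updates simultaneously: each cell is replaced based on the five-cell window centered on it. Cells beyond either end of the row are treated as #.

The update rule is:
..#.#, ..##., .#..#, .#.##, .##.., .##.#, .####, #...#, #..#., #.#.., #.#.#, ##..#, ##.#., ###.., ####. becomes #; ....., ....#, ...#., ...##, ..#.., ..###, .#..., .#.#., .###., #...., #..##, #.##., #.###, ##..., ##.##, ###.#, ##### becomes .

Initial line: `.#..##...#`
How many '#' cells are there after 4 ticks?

tick 1: ###.##.#..
tick 2: .#...####.
tick 3: ##.#..##..
tick 4: #.###.###.
count of #: 7

7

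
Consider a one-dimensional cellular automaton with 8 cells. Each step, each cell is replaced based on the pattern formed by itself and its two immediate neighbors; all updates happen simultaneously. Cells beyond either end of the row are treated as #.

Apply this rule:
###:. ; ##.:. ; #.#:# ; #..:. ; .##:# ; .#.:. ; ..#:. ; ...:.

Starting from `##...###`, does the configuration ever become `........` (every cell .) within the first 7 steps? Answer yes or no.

step 1: .....#..
step 2: ........
all cells are . at step 2

yes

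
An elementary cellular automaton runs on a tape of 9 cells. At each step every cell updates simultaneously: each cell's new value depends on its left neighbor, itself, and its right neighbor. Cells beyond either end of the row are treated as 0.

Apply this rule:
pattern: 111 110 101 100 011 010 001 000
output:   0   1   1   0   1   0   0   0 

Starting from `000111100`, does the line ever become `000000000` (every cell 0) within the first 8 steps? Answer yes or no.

yes

step 1: 000100100
step 2: 000000000
all cells are 0 at step 2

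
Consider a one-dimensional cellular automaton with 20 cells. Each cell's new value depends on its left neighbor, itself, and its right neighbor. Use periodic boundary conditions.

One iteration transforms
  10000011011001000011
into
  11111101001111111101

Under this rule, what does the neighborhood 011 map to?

0

At position 6 the neighborhood is 011; the next row has 0 there.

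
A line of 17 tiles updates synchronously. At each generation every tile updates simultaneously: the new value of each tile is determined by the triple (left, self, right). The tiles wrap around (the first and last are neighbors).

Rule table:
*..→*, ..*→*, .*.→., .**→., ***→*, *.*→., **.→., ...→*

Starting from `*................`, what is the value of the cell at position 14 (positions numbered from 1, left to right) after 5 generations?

.

generation 1: .****************
generation 2: ..**************.
generation 3: **.************.*
generation 4: *...**********...
generation 5: .***.********.***
position 14 holds .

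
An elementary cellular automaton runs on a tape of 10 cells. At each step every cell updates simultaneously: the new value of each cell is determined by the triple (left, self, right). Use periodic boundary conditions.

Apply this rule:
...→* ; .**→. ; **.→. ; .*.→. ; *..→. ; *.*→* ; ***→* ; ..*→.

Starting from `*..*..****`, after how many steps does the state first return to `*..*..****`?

.......***
.*****..*.
..***.....
*..*..****

4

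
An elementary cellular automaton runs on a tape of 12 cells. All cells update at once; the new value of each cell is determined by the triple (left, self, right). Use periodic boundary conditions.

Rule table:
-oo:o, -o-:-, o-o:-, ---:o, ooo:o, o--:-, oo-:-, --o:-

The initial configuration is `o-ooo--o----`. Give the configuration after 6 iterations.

oo--ooo-oooo

iteration 1: --oo-----oo-
iteration 2: o-o--ooo-o--
iteration 3: -----oo-----
iteration 4: oooo-o--oooo
iteration 5: ooo-----oooo
iteration 6: oo--ooo-oooo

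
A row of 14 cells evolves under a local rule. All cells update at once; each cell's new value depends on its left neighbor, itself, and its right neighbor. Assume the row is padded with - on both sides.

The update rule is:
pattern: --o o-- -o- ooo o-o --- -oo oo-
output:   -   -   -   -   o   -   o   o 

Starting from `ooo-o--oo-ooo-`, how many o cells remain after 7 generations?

o-oo---oooo-o-
-ooo---o--oo--
-o-o------oo--
--o-------oo--
----------oo--
----------oo--  (fixed point — unchanged through generation 7)
count of o: 2

2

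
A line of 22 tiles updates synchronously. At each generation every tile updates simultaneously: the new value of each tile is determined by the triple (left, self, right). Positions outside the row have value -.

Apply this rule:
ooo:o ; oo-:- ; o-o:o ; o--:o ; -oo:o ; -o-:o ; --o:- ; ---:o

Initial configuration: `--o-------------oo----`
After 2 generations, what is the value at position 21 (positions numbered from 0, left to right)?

-

o-ooooooooooooo-o-oooo
oooooooooooooo-oooooo-
position 21 holds -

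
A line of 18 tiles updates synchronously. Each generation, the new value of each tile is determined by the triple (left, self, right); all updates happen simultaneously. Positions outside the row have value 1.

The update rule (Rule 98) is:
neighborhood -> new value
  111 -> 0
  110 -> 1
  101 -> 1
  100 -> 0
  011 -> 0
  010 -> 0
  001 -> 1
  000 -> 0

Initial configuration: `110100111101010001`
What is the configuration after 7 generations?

generation 1: 011001000110100010
generation 2: 101010001011000101
generation 3: 110100010101001010
generation 4: 011000101010010101
generation 5: 101001010100101010
generation 6: 110010101001010101
generation 7: 010101010010101010

010101010010101010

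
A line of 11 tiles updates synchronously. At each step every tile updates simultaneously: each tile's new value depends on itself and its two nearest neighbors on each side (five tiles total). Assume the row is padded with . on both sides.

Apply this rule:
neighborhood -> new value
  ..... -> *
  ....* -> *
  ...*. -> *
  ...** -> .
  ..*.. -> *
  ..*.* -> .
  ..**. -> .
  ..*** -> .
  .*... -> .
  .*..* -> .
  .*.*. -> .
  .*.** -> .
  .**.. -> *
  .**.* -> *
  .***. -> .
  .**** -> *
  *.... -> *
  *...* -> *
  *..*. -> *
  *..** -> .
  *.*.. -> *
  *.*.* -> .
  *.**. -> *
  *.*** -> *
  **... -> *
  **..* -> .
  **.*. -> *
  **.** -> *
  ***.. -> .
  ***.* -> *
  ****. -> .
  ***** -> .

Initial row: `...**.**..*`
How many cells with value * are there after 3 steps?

step 1: **..****.**
step 2: .*...*.****
step 3: **.**..**..
count of *: 6

6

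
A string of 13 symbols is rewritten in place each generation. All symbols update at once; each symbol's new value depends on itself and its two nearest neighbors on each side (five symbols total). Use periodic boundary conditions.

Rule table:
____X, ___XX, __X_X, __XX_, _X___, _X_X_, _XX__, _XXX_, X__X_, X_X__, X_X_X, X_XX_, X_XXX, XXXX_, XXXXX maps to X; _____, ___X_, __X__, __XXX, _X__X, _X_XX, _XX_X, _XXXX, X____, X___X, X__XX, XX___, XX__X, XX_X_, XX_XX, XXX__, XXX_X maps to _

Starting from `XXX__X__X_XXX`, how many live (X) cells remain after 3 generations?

XX__X__XX_X_X
X__X___X__X_X
X_X_X____XX_X
count of X: 6

6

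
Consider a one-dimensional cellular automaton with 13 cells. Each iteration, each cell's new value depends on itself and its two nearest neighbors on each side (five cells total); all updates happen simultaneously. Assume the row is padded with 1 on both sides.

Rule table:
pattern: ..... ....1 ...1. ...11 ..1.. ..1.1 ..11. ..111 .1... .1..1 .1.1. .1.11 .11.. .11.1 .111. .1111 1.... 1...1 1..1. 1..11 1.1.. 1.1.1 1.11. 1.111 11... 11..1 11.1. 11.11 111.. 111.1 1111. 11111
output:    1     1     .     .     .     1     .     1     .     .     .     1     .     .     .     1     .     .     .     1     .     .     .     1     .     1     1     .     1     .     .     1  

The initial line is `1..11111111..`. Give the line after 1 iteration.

111111111.111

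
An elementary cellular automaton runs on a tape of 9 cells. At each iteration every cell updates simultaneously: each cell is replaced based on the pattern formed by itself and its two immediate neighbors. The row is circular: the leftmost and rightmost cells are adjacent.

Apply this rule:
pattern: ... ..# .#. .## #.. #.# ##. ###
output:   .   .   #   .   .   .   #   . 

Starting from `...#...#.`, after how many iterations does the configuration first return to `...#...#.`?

1

...#...#.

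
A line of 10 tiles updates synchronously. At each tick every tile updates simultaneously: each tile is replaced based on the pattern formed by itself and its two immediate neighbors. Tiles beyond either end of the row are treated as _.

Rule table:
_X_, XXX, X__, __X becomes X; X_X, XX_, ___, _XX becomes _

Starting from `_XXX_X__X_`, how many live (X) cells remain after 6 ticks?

tick 1: X_X__XXXXX
tick 2: X_XXX_XXX_
tick 3: X__X___X_X
tick 4: XXXXX_XX_X
tick 5: _XXX_____X
tick 6: X_X_X___XX
count of X: 5

5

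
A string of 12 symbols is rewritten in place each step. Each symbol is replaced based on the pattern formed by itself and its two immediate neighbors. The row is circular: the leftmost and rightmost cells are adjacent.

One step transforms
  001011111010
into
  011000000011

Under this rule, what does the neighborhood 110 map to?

0

At position 8 the neighborhood is 110; the next row has 0 there.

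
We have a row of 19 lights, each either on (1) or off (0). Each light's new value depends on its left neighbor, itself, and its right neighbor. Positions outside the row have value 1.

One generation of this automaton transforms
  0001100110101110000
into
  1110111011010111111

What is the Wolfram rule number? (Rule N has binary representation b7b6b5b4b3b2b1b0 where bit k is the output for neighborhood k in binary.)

243

position 13: 111 → 1  (bit 7 = 1)
position 4: 110 → 1  (bit 6 = 1)
position 9: 101 → 1  (bit 5 = 1)
position 0: 100 → 1  (bit 4 = 1)
position 3: 011 → 0  (bit 3 = 0)
position 10: 010 → 0  (bit 2 = 0)
position 2: 001 → 1  (bit 1 = 1)
position 1: 000 → 1  (bit 0 = 1)
bits b7..b0 = 11110011 = 243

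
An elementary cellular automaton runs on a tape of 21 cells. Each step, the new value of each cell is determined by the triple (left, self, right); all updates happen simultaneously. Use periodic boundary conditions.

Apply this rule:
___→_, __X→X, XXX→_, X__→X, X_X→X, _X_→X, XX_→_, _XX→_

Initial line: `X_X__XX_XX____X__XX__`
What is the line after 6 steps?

XXXX_XXX__XXX_______X

step 1: XXXXX__X__X__XXXX__XX
step 2: _____XXXXXXXX____XX__
step 3: ____X________X__X__X_
step 4: ___XXX______XXXXXXXXX
step 5: X_X___X____X_________
step 6: XXXX_XXX__XXX_______X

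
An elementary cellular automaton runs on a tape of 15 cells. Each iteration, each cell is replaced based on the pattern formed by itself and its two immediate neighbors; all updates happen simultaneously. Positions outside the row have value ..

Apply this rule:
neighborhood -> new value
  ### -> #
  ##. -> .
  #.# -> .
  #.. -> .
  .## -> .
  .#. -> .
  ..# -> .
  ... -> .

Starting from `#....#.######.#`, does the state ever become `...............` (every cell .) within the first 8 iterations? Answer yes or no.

yes

........####...
.........##....
...............
all cells are . at iteration 3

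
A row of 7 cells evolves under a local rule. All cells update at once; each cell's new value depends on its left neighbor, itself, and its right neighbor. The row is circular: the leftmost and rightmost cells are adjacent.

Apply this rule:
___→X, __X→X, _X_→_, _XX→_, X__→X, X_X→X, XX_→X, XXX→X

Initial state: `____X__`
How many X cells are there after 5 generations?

generation 1: XXXX_XX
generation 2: XXXXX_X
generation 3: XXXXXX_
generation 4: _XXXXXX
generation 5: X_XXXXX
count of X: 6

6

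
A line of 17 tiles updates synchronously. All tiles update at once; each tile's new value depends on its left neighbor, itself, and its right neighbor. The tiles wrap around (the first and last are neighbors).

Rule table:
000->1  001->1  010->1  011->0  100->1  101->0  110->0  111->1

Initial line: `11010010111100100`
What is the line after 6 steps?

00011110011011111
11101101100001110
01000000011110100
11111111101100111
11111111000011011
11111110111100001

11111110111100001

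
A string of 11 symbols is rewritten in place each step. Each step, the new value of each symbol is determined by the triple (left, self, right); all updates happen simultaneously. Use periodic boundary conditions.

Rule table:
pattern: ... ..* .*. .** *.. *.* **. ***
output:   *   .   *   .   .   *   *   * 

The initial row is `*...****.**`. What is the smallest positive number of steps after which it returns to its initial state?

step 1: *.*..****.*
step 2: ***...****.
step 3: .**.*..****
step 4: *.***...***
step 5: **.**.*..**
step 6: ***.***...*
step 7: ****.**.*..
step 8: .****.***..
step 9: ..****.**.*
step 10: ...****.***
step 11: .*..****.**
step 12: **...****.*
step 13: **.*..****.
step 14: .***...****
step 15: *.**.*..***
step 16: **.***...**
step 17: ***.**.*..*
step 18: ****.***...
step 19: .****.**.*.
step 20: ..****.***.
step 21: *..****.**.
step 22: *...****.**

22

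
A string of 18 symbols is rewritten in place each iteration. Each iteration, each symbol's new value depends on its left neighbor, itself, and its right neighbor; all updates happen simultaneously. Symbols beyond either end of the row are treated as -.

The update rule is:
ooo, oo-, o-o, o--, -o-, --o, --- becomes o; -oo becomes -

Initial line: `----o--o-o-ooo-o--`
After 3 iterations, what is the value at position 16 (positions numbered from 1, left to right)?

o

ooooooooooo-oooooo
-ooooooooooo-ooooo
o-ooooooooooo-oooo
position 16 holds o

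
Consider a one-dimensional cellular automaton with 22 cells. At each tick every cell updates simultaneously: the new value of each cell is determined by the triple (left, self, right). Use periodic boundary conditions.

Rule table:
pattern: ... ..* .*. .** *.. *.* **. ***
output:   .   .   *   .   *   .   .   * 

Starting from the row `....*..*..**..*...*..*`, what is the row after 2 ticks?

tick 1: *...**.**...*.**..**.*
tick 2: .*.......*..*...*.....

.*.......*..*...*.....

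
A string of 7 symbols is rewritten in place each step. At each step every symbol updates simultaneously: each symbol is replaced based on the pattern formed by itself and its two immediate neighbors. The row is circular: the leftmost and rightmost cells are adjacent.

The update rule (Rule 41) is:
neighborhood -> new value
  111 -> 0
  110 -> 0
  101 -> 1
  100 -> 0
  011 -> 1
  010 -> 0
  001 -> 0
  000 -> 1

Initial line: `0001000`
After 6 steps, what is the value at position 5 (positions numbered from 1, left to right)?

0

1100011
0001010
1100100
1000000
0011110
1010000
position 5 holds 0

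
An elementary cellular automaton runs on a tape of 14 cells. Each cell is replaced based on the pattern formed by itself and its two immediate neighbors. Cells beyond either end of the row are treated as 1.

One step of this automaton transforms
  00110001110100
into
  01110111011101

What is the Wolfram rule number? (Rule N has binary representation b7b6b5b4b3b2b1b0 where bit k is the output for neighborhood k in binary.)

111

position 8: 111 → 0  (bit 7 = 0)
position 3: 110 → 1  (bit 6 = 1)
position 10: 101 → 1  (bit 5 = 1)
position 0: 100 → 0  (bit 4 = 0)
position 2: 011 → 1  (bit 3 = 1)
position 11: 010 → 1  (bit 2 = 1)
position 1: 001 → 1  (bit 1 = 1)
position 5: 000 → 1  (bit 0 = 1)
bits b7..b0 = 01101111 = 111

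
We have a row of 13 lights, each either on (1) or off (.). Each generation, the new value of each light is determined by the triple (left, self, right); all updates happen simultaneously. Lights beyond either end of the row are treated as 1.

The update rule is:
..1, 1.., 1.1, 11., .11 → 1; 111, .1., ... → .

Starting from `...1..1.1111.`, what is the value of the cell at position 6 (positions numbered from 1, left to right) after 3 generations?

1.1.11.11..11
11.111111111.
.111.......11
position 6 holds .

.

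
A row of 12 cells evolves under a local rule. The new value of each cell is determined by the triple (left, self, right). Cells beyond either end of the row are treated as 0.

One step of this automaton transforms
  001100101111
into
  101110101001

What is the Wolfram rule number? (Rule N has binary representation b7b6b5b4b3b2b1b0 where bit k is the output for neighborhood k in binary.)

93

position 9: 111 → 0  (bit 7 = 0)
position 3: 110 → 1  (bit 6 = 1)
position 7: 101 → 0  (bit 5 = 0)
position 4: 100 → 1  (bit 4 = 1)
position 2: 011 → 1  (bit 3 = 1)
position 6: 010 → 1  (bit 2 = 1)
position 1: 001 → 0  (bit 1 = 0)
position 0: 000 → 1  (bit 0 = 1)
bits b7..b0 = 01011101 = 93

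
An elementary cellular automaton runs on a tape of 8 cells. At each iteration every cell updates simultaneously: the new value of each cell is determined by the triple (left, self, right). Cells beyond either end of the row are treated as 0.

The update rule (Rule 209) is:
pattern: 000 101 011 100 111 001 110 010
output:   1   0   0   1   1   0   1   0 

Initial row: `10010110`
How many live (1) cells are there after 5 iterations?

01000011
00111001
10011100
01001111
00100111
count of 1: 4

4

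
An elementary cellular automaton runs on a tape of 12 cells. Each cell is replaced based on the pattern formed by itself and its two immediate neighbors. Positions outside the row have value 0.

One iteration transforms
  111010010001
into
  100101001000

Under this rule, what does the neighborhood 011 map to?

At position 0 the neighborhood is 011; the next row has 1 there.

1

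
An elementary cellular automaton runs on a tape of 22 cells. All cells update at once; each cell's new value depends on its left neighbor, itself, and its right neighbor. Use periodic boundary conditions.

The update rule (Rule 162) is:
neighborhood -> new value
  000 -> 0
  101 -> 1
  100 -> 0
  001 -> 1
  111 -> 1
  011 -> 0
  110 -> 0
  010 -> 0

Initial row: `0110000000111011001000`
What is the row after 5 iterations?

1000000001010100010000
0000000010101000100001
0000000101010001000010
0000001010100010000100
0000010101000100001000

0000010101000100001000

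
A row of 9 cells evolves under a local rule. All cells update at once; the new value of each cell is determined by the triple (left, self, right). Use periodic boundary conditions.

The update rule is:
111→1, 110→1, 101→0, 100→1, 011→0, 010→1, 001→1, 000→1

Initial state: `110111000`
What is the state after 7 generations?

011100110

010011111
011101111
001100111
110111011
110011001
111101110
011100110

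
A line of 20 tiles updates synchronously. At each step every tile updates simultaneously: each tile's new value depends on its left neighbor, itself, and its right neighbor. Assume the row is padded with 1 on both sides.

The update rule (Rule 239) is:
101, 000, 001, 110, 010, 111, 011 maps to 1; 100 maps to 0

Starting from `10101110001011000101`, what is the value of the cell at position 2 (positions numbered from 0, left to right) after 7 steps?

1

step 1: 11111110111111011111
step 2: 11111111111111111111
step 3: 11111111111111111111  (fixed point — unchanged through step 7)
position 2 holds 1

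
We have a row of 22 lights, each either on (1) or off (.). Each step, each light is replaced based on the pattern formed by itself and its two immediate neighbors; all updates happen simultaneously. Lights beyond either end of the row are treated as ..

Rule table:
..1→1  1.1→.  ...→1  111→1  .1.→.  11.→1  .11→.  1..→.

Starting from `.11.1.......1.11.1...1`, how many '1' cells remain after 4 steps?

10

1.1...111111...1...11.
....11.11111.11..11.1.
1111.1..1111..1.1.1...
.111...1.111.1......11
count of 1: 10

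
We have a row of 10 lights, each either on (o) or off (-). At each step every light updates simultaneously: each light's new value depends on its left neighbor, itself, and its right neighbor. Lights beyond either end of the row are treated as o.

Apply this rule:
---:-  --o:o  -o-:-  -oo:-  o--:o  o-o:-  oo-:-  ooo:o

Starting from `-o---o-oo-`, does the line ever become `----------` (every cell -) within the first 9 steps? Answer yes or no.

--o-o-----
oo---o---o
o-o-o-o-o-
----------
all cells are - at step 4

yes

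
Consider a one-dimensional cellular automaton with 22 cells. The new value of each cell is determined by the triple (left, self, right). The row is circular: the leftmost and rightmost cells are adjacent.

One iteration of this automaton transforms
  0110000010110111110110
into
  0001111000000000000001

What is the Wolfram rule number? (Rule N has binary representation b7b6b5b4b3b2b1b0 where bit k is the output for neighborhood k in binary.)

position 14: 111 → 0  (bit 7 = 0)
position 2: 110 → 0  (bit 6 = 0)
position 9: 101 → 0  (bit 5 = 0)
position 3: 100 → 1  (bit 4 = 1)
position 1: 011 → 0  (bit 3 = 0)
position 8: 010 → 0  (bit 2 = 0)
position 0: 001 → 0  (bit 1 = 0)
position 4: 000 → 1  (bit 0 = 1)
bits b7..b0 = 00010001 = 17

17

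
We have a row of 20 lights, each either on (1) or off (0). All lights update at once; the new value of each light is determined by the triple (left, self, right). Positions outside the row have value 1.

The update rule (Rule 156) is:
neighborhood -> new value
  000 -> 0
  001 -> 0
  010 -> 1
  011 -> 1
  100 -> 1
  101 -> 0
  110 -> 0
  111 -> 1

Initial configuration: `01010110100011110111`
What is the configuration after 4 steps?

01010110101011010111

01010100110011100111
01010110101011010111
01010100101010010111
01010110101011010111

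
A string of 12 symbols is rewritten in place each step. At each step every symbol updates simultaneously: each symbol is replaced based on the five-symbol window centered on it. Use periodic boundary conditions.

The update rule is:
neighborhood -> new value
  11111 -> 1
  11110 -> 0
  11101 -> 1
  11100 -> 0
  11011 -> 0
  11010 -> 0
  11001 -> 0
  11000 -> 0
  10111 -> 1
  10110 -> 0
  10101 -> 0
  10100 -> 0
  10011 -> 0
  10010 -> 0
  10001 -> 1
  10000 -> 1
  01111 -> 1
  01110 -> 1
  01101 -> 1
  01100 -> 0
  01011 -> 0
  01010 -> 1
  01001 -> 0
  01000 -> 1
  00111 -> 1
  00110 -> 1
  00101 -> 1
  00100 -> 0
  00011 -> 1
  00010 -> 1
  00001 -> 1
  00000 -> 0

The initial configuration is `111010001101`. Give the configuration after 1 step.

101001111101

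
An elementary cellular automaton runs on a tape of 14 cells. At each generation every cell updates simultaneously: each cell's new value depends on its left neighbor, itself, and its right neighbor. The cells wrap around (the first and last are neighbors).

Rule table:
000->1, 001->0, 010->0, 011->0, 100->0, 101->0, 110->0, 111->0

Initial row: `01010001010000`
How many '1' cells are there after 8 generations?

6

00000100000111
01110001110000
00000100000111  (repeats generation 1; period 2)
generation 8: 01110001110000
count of 1: 6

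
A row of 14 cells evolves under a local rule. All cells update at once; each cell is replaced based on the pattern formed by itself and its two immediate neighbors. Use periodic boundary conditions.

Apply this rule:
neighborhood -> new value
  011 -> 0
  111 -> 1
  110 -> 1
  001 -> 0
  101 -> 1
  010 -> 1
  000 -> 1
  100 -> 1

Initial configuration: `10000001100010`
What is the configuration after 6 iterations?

11011111111001

11111100111011
11111110011101
11111111001110
01111111100111
10111111110011
11011111111001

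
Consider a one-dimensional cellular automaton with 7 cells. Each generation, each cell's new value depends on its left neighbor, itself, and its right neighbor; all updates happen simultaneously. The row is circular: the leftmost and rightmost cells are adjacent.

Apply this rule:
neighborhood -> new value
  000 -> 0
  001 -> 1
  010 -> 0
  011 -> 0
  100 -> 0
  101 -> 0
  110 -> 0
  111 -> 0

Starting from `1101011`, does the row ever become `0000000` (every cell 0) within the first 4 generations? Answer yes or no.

yes

0000000
all cells are 0 at generation 1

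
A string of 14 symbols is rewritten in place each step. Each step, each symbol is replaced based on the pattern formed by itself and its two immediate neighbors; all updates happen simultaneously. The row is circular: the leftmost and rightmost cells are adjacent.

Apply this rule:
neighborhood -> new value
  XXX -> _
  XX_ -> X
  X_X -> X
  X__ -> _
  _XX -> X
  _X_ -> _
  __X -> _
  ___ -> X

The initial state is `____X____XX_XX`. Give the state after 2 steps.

XXX_X_XXXX___X

_XX___XX_XXXXX
XXX_X_XXXX___X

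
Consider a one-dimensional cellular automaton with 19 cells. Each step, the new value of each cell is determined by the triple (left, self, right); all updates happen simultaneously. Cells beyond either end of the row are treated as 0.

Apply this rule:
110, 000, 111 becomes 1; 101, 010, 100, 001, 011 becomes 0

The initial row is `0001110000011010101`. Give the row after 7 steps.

1100110111001000000
0100010011000011111
0001000001011001111
1100011100001000111
0101001101100010011
0000000100101000001
1111110000000011100

1111110000000011100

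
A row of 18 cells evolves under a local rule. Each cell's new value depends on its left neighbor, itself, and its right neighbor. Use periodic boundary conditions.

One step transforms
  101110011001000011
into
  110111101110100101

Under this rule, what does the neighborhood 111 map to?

At position 3 the neighborhood is 111; the next row has 1 there.

1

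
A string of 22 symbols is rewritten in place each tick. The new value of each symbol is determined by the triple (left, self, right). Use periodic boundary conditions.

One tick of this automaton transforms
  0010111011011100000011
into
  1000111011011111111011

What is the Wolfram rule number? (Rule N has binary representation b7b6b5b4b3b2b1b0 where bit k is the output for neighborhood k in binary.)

217

position 5: 111 → 1  (bit 7 = 1)
position 6: 110 → 1  (bit 6 = 1)
position 3: 101 → 0  (bit 5 = 0)
position 0: 100 → 1  (bit 4 = 1)
position 4: 011 → 1  (bit 3 = 1)
position 2: 010 → 0  (bit 2 = 0)
position 1: 001 → 0  (bit 1 = 0)
position 15: 000 → 1  (bit 0 = 1)
bits b7..b0 = 11011001 = 217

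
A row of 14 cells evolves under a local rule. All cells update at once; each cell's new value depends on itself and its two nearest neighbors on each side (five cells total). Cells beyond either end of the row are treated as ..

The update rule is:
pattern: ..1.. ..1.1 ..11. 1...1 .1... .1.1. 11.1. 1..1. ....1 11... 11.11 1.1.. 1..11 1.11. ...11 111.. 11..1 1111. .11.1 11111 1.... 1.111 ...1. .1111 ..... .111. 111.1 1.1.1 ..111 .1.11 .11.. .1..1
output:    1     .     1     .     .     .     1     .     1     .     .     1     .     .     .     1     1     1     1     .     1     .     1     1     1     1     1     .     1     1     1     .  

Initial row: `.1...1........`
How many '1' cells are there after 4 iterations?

10

iteration 1: 11..11.1111111
iteration 2: 111.11..1...11
iteration 3: 111..11.1...11
iteration 4: 1111.1111...11
count of 1: 10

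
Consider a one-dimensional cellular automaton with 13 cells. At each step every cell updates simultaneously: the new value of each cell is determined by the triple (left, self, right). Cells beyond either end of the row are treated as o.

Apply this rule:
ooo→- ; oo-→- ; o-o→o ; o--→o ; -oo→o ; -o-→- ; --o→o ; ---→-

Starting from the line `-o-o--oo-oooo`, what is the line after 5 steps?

o-o-ooo-oo---
-o-oo--oo-o-o
o-oo-ooo-o-oo
-oo-oo--o-oo-
oo-oo-oo-oo-o

oo-oo-oo-oo-o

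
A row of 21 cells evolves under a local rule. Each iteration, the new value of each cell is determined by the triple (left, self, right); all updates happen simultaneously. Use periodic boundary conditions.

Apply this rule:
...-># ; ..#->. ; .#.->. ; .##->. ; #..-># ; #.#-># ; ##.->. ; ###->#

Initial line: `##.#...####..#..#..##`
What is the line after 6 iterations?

..#..#..#..#..#.#...#

#.#.##..##.#..#..#..#
.#.#..#...#.#..#..#..
..#.#..##..#.#..#..##
#..#.#...#..#.#..#...
.#..#.##..#..#.#..##.
..#..#..#..#..#.#...#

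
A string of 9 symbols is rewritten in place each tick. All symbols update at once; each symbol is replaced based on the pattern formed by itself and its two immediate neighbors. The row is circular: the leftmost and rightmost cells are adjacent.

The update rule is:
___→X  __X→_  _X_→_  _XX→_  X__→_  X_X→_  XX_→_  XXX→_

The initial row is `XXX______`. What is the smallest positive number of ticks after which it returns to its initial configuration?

____XXXX_
XXX______

2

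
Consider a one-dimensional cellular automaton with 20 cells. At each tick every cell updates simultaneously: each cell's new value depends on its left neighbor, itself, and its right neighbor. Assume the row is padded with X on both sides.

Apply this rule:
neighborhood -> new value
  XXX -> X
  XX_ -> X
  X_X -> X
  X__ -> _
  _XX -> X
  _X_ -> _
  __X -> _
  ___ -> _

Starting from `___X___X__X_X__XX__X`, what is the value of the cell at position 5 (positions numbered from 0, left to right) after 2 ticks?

_

___________X___XX__X
_______________XX__X
position 5 holds _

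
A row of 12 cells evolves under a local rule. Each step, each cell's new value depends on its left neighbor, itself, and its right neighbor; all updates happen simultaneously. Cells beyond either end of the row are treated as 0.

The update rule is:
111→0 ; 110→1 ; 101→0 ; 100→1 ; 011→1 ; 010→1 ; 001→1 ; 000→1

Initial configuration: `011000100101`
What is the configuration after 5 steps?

111111111101

111111111101
100000000101
111111111101  (repeats step 1; period 2)
step 5: 111111111101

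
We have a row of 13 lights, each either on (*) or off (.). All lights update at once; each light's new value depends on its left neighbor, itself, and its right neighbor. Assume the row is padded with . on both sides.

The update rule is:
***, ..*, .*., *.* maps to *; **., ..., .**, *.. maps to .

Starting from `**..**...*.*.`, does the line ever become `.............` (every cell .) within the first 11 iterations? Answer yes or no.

iteration 1: ...*....****.
iteration 2: ..**...*.**..
iteration 3: .*....***....
iteration 4: **...*.*.....
iteration 5: ....****.....
iteration 6: ...*.**......
iteration 7: ..***........
iteration 8: .*.*.........
iteration 9: ****.........
iteration 10: .**..........
iteration 11: *............
iteration 11 is *............, still not uniform .

no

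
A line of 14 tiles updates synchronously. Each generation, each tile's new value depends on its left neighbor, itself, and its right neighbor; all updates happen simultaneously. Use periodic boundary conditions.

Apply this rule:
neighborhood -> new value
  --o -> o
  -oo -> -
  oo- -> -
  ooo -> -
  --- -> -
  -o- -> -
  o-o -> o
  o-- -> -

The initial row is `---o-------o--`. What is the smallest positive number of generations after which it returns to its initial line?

14

--o-------o---
-o-------o----
o-------o-----
-------o-----o
------o-----o-
-----o-----o--
----o-----o---
---o-----o----
--o-----o-----
-o-----o------
o-----o-------
-----o-------o
----o-------o-
---o-------o--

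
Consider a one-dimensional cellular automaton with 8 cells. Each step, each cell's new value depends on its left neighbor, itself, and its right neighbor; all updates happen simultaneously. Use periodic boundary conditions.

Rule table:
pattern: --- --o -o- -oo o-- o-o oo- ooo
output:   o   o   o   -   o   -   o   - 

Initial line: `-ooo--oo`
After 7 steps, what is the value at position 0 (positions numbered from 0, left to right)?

---ooo-o
ooo--o-o
--oooo--
oo---ooo
-oooo---
o---oooo
oooo----
position 0 holds o

o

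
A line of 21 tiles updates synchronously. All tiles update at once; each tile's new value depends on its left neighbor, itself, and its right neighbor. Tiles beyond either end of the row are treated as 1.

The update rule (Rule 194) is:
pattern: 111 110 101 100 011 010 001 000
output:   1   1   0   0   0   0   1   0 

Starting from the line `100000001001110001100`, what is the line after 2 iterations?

iteration 1: 100000010010110010101
iteration 2: 100000100100010100000

100000100100010100000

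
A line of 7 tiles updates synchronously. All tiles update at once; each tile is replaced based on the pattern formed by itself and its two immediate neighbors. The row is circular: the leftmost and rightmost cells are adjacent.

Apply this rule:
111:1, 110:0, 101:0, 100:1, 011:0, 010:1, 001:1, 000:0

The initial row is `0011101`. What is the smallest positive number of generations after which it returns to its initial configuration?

7

1101001
1001110
1110100
0100111
0111010
1010011
0011101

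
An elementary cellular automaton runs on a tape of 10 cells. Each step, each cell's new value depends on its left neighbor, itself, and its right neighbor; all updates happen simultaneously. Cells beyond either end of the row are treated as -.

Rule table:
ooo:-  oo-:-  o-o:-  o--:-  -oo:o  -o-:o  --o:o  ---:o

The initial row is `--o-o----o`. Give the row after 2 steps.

o---o-o---

ooo-o-oooo
o---o-o---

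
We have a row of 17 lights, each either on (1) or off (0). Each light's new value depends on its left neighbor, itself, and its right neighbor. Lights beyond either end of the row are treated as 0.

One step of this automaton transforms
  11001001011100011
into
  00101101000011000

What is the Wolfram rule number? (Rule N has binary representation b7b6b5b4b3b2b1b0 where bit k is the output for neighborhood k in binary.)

position 10: 111 → 0  (bit 7 = 0)
position 1: 110 → 0  (bit 6 = 0)
position 8: 101 → 0  (bit 5 = 0)
position 2: 100 → 1  (bit 4 = 1)
position 0: 011 → 0  (bit 3 = 0)
position 4: 010 → 1  (bit 2 = 1)
position 3: 001 → 0  (bit 1 = 0)
position 13: 000 → 1  (bit 0 = 1)
bits b7..b0 = 00010101 = 21

21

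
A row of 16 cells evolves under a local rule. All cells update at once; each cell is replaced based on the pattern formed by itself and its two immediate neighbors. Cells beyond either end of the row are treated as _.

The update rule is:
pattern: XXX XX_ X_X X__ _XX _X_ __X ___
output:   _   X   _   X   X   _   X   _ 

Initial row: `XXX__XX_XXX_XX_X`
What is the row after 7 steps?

___X_X__XXX__XXX

X_XXXXX_X_X_XX__
__X___X_____XXX_
_X_X_X_X___XX_XX
X_______X_XXX_XX
_X_____X__X_X_XX
X_X___X_XX____XX
___X_X__XXX__XXX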